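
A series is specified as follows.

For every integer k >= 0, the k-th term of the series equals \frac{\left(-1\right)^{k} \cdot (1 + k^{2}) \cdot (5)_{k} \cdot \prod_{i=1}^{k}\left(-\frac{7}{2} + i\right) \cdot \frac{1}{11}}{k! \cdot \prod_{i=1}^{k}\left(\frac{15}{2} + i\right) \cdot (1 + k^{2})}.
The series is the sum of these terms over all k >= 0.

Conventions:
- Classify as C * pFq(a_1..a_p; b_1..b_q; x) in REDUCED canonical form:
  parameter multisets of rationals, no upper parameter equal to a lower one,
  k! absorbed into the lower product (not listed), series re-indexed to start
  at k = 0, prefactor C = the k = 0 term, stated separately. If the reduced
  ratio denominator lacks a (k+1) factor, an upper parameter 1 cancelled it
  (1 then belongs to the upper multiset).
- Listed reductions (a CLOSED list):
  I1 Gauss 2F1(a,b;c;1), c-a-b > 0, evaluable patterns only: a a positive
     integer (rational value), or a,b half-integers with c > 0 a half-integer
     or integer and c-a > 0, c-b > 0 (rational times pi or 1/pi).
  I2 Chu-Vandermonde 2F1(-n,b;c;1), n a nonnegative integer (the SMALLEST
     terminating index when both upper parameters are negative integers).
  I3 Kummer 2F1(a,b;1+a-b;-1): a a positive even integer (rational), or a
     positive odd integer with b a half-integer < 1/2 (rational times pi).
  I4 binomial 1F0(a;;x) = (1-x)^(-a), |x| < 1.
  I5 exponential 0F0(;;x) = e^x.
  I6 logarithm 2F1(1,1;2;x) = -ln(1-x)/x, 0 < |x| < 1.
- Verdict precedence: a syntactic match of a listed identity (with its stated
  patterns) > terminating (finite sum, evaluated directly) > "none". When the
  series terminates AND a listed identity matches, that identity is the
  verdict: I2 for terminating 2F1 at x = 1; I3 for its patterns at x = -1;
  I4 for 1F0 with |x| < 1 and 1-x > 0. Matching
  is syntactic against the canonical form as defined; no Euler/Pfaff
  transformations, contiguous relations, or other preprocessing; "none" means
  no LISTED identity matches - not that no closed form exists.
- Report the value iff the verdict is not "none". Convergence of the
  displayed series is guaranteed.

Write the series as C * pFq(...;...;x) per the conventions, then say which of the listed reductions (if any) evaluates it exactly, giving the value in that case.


Classification (C = \frac{1}{11}): 2F1 with upper {-\frac{5}{2}, 5}, lower {\frac{17}{2}}, argument x = -1. Verdict: the Kummer evaluation I3 fires (x = -1; c = \frac{17}{2} equals 1+a-b for upper {-\frac{5}{2}, 5}: listed pattern). Hence: \frac{12285}{131072} \cdot \pi.

Key step: t_0 being \frac{1}{11}, the running product (C = 1/11, x = -1) telescopes to a rising factorial.
Consecutive-term ratio: r(k) = -1 * (k-\frac{5}{2}) (k+5) / [(k+\frac{17}{2}) (k+1)] - rational in k, leading ratio -1; with t_0 = \frac{1}{11}, classification follows.


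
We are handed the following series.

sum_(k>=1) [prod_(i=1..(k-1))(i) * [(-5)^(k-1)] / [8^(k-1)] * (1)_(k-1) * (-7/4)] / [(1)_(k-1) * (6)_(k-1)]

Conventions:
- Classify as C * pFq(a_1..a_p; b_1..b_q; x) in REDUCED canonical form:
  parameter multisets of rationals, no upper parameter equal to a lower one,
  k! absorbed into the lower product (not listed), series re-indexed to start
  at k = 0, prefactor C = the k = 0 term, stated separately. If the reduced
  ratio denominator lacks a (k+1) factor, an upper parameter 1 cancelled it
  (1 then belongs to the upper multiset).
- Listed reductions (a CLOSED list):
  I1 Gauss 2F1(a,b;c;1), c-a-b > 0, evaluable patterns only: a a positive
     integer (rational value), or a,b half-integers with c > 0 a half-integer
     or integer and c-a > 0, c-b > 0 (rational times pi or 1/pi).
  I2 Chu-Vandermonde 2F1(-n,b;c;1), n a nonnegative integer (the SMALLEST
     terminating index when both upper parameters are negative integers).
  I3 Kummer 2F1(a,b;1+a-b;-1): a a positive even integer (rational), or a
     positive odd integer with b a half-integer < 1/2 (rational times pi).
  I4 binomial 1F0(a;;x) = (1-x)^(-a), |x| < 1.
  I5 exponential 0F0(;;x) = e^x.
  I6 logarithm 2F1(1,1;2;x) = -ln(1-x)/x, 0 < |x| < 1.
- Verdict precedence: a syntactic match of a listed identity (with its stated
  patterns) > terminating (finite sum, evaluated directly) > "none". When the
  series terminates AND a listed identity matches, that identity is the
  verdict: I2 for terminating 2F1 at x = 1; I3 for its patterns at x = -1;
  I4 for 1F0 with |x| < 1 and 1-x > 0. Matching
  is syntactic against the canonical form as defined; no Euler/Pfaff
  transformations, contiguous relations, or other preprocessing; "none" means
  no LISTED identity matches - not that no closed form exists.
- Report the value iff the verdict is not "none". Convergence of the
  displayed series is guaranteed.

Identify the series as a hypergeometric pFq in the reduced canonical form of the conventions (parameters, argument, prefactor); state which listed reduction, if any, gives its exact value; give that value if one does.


This is -7/4 * 2F1(1, 1; 6; -5/8) in reduced canonical form. Verdict: none. Every listed pattern misses the 2F1 form at -5/8, upper {1, 1}.

The tell: with t_0 = -7/4, the running product (C = -7/4, x = -5/8) telescopes to a rising factorial.
Adjacent-term ratio: r(k) = (-5/8) * (k+1) (k+1) / [(k+6) (k+1)] - rational in k, leading ratio (-5/8); with t_0 = -7/4, classification follows.


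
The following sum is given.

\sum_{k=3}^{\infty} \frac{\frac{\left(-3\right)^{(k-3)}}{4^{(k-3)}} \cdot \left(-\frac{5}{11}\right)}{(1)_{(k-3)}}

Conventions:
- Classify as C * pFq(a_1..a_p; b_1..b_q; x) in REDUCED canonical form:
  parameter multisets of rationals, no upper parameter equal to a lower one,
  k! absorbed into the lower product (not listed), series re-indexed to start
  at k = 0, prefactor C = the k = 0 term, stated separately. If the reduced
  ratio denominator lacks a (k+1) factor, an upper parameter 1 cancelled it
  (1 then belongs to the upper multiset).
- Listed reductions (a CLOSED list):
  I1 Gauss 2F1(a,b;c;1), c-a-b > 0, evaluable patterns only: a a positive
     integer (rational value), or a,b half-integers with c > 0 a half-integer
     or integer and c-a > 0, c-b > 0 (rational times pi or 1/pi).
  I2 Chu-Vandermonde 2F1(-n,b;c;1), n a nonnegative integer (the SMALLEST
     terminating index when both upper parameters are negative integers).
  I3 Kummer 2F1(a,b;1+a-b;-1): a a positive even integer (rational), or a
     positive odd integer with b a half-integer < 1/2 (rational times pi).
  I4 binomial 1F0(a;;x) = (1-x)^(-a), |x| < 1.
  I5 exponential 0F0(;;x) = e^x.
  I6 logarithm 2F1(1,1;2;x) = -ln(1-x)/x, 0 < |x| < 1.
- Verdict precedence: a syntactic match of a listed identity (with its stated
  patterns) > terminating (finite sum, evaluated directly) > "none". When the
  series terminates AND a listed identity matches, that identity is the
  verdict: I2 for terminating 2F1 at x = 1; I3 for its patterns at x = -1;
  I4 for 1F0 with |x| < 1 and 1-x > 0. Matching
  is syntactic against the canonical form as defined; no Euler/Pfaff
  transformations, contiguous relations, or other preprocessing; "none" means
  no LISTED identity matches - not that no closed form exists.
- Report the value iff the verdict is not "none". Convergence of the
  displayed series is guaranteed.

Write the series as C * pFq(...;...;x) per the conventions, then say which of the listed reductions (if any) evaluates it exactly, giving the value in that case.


At argument -\frac{3}{4}: a 0F0 with upper {-}, lower {-}, scaled by C = -\frac{5}{11}. Verdict (x = -\frac{3}{4}): the I5 exponential reduction applies (the 0F0 exponential series at x = -\frac{3}{4}). Exact value: \left(-\frac{5}{11}\right) \cdot e^{-\frac{3}{4}}.

Key step: t_0 = -\frac{5}{11} here, and (1)_k (prefactor -5/11) is k! itself.
Term ratio: r(k) = -\frac{3}{4} * 1 / [(k+1)] - rational; roots negated = parameters, x = -\frac{3}{4}, C = -\frac{5}{11}.


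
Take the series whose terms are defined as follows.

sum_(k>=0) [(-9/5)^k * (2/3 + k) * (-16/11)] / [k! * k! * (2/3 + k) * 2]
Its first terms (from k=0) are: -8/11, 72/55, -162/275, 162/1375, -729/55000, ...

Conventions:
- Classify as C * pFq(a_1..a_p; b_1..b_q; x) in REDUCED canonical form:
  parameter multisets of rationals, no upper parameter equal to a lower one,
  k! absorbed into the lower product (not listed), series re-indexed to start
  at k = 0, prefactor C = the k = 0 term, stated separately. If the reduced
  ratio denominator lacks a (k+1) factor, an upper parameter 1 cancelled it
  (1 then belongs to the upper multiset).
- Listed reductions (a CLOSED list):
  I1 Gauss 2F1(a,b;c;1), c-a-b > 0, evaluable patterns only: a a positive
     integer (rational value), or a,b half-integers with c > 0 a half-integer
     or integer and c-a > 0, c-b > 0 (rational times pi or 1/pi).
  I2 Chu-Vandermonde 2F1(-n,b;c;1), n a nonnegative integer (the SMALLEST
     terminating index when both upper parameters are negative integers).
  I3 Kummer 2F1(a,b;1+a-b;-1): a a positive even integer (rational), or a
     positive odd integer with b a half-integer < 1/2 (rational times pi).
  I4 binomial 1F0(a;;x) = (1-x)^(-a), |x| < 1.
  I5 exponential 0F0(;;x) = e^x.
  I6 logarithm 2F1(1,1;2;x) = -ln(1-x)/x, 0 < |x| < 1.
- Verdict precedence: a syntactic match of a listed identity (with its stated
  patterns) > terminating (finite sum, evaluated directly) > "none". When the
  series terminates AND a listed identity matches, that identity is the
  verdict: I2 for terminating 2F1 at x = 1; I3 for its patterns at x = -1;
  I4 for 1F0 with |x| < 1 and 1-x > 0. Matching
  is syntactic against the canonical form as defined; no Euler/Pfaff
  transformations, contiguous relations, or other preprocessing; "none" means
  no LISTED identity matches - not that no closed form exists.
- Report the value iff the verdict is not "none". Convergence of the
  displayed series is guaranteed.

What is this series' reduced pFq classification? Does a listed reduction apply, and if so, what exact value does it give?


x = -9/5 here; the reduced form reads 0F1, upper {-}, lower {1}, C = -8/11. Verdict: none - at argument -9/5 the multisets {-} ; {1} match no listed identity.

Structural cue: from the first term -8/11: the constant factors (C = -8/11, x = -9/5) combine into one prefactor.
Step ratio: r(k) = (-9/5) * 1 / [(k+1) (k+1)] ; factor over Q: parameters, x = (-9/5), and C = -8/11.


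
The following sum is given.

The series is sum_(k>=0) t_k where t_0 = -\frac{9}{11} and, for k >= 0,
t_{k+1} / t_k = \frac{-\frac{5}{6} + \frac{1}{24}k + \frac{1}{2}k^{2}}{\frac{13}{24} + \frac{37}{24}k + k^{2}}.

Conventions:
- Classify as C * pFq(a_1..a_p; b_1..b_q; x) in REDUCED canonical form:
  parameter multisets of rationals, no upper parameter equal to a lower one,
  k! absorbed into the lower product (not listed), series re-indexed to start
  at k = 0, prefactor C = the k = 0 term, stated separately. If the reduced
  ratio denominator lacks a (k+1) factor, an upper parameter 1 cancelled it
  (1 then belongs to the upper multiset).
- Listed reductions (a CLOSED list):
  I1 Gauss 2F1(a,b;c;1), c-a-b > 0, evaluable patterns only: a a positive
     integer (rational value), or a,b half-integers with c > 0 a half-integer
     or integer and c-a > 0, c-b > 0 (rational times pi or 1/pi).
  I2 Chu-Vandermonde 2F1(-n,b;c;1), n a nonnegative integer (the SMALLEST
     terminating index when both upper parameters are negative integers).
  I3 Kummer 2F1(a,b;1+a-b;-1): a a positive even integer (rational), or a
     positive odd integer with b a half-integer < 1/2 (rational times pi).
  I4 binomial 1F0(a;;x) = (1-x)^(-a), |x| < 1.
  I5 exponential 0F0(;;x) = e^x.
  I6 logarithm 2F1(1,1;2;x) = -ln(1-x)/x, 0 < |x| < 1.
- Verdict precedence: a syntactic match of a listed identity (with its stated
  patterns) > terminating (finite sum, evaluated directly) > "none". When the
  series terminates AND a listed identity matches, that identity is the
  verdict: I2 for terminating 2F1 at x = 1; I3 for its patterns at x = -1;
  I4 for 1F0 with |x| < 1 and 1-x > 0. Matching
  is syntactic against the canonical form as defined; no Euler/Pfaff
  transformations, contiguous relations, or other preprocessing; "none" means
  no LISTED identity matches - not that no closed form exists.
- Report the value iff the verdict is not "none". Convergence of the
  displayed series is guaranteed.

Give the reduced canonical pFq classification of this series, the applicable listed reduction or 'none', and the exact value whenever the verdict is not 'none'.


First insight: t_0 being -\frac{9}{11}, roots of the ratio polynomials (prefactor -9/11) are the negated parameters.
Step ratio: r(k) = \frac{1}{2} * (k-\frac{5}{4}) (k+\frac{4}{3}) / [(k+\frac{13}{24}) (k+1)] - poly over poly, x = \frac{1}{2} from leading terms; C = -\frac{9}{11} at k = 0.

Reduced: x = \frac{1}{2}, 2F1, upper = {-\frac{5}{4}, \frac{4}{3}}, lower = {\frac{13}{24}}, C = -\frac{9}{11}. Verdict: no listed reduction: x = \frac{1}{2} and upper {-\frac{5}{4}, \frac{4}{3}} fail every I1-I6 pattern.


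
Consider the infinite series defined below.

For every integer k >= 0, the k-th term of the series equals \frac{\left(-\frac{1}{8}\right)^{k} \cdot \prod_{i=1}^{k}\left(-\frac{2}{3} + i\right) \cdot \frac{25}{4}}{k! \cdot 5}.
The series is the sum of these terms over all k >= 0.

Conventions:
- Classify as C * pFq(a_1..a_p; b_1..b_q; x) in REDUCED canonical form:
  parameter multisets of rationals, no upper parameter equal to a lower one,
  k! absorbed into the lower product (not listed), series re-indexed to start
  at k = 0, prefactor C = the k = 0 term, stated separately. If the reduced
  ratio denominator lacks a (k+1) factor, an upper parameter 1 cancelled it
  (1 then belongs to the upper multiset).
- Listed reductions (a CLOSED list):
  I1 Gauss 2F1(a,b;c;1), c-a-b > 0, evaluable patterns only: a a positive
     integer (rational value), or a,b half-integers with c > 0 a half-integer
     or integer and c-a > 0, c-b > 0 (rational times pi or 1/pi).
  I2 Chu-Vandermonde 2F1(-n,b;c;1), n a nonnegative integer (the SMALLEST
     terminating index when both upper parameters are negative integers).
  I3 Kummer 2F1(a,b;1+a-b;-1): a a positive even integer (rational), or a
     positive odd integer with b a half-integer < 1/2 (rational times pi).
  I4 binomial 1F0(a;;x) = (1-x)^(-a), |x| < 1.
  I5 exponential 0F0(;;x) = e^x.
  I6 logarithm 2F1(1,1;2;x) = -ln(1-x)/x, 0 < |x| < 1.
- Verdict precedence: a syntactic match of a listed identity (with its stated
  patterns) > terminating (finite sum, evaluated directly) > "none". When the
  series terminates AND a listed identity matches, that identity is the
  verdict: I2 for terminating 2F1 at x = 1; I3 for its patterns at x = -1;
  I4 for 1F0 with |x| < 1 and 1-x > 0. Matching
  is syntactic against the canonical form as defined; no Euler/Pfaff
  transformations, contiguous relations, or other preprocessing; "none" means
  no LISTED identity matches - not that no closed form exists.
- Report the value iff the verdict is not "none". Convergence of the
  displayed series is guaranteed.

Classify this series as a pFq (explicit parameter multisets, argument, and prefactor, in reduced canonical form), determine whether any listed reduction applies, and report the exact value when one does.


Key observation: x = -\frac{1}{8} and the constant factors (prefactor 5/4) combine into one prefactor.
Consecutive-term ratio: r(k) = -\frac{1}{8} * (k+\frac{1}{3}) / [(k+1)] ; factor over Q: parameters, x = -\frac{1}{8}, and C = \frac{5}{4}.

Classification (C = \frac{5}{4}): 1F0 with upper {\frac{1}{3}}, lower {-}, argument x = -\frac{1}{8}. Verdict (x = -\frac{1}{8}): the binomial series (I4) applies (the 1F0 binomial series: exponent -1/3, x = -\frac{1}{8}). Sum: \frac{5}{4} \cdot \left(\frac{9}{8}\right)^{-\frac{1}{3}}.


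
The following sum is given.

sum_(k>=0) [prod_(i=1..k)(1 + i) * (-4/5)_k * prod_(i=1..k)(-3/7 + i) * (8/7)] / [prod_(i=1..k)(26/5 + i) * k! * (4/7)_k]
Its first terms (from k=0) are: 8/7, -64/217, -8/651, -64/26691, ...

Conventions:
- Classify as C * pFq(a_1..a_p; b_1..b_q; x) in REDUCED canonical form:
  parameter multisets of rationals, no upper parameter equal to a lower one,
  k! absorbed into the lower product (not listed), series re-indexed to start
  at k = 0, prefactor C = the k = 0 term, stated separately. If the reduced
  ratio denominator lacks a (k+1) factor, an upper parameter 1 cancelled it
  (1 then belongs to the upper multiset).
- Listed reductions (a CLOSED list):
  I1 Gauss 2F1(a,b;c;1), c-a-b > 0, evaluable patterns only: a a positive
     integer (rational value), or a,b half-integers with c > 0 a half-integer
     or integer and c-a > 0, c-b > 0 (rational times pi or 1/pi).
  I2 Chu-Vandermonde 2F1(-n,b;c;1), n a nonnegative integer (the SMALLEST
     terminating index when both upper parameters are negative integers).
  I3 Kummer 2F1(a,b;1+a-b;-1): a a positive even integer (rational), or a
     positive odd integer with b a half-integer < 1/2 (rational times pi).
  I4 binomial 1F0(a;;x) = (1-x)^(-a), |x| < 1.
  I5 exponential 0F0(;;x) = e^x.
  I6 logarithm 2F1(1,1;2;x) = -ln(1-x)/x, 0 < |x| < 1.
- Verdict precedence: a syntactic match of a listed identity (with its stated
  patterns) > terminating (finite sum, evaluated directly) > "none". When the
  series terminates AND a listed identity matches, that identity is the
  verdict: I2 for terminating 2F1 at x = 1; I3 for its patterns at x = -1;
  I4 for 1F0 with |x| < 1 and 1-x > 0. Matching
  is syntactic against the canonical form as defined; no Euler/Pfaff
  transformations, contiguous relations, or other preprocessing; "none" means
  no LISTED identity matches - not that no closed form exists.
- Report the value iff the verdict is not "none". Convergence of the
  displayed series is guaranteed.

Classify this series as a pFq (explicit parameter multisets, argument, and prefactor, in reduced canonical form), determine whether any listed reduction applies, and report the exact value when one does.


First insight: from the first term 8/7: the running product (C = 8/7) telescopes to a rising factorial.
Term ratio: r(k) = 1 * (k-4/5) (k+2) / [(k+31/5) (k+1)] - rational in k, leading ratio 1; with t_0 = 8/7, classification follows.

x = 1 here; the reduced form reads 2F1, upper {-4/5, 2}, lower {31/5}, C = 8/7. Verdict at x = 1: Gauss (I1, integer-parameter pattern) matches (x = 1: the Gamma ratio telescopes since c-a-b = 5 > 0 and a = 2 in Z>0). Hence: 104/125.


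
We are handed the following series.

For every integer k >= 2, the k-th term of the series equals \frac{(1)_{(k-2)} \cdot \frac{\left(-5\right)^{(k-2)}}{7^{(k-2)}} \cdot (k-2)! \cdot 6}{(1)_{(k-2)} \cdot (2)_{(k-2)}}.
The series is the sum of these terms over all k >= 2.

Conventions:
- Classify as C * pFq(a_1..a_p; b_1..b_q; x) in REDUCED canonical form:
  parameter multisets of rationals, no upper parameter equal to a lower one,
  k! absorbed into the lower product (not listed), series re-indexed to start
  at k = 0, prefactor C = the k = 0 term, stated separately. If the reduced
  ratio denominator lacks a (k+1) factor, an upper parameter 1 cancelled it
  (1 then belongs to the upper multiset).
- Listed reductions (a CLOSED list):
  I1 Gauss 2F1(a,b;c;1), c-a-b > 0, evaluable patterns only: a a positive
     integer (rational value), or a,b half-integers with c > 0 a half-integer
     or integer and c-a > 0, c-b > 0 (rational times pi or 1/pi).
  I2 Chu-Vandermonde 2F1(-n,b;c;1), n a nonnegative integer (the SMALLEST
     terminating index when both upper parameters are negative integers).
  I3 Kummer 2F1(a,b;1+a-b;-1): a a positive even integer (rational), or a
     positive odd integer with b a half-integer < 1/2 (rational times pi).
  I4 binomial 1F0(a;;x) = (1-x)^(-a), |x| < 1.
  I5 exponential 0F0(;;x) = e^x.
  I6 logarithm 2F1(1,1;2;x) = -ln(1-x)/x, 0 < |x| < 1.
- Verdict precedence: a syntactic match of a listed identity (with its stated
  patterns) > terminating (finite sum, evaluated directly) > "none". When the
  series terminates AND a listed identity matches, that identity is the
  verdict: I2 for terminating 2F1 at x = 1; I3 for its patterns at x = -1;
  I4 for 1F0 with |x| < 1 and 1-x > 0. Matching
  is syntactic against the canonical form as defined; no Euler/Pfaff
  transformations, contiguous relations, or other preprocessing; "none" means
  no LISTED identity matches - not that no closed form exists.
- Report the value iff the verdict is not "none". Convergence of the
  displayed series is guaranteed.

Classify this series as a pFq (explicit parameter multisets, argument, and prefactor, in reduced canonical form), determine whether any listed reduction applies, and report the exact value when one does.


Key observation: t_0 = 6 here, and (1)_k (C = 6) is k! itself.
Consecutive-term ratio: r(k) = -\frac{5}{7} * (k+1) (k+1) / [(k+2) (k+1)] ; factor over Q: parameters, x = -\frac{5}{7}, and C = 6.

x = -\frac{5}{7} here; the reduced form reads 2F1, upper {1, 1}, lower {2}, C = 6. Verdict: the I6 logarithm reduction fires (the logarithm: parameters (1,1;2), x = -\frac{5}{7}). Exact value: \frac{42}{5} \cdot \ln\left(\frac{12}{7}\right).


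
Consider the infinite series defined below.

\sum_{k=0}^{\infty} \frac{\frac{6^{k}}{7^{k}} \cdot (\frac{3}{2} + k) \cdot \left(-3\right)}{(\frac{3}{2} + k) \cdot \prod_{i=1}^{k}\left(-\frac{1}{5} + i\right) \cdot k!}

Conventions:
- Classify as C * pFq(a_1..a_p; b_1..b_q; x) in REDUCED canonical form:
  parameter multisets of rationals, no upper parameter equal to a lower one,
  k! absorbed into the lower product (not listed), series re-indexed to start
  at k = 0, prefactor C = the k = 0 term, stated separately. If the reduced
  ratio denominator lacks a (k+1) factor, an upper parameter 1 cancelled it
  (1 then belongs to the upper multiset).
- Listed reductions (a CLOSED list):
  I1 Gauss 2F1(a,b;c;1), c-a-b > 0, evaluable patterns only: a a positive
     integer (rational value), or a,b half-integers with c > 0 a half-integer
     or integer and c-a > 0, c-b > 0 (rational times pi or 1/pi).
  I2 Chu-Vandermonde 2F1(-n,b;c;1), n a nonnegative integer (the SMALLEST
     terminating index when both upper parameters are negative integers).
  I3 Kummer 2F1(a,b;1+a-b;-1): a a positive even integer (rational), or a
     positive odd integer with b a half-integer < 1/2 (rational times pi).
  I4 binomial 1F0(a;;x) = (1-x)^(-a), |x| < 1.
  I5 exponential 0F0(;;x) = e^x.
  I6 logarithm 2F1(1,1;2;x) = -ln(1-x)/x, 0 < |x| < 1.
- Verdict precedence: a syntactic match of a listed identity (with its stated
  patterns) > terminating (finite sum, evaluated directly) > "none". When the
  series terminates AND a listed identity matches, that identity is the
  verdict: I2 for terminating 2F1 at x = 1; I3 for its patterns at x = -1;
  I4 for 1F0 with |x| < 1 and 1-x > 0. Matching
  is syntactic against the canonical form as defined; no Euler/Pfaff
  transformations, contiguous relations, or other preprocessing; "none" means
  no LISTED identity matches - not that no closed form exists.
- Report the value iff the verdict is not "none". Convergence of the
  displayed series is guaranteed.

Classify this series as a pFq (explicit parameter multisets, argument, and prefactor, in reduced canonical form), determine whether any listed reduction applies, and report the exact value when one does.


x = \frac{6}{7} here; the reduced form reads 0F1, upper {-}, lower {\frac{4}{5}}, C = -3. Verdict: none. No listed pattern accepts 0F1(-; \frac{4}{5}; \frac{6}{7}).

Key observation: x = \frac{6}{7} and the lower running product (prefactor -3) is a rising factorial.
Adjacent-term ratio: r(k) = \frac{6}{7} * 1 / [(k+\frac{4}{5}) (k+1)] - rational in k, leading ratio \frac{6}{7}; with t_0 = -3, classification follows.


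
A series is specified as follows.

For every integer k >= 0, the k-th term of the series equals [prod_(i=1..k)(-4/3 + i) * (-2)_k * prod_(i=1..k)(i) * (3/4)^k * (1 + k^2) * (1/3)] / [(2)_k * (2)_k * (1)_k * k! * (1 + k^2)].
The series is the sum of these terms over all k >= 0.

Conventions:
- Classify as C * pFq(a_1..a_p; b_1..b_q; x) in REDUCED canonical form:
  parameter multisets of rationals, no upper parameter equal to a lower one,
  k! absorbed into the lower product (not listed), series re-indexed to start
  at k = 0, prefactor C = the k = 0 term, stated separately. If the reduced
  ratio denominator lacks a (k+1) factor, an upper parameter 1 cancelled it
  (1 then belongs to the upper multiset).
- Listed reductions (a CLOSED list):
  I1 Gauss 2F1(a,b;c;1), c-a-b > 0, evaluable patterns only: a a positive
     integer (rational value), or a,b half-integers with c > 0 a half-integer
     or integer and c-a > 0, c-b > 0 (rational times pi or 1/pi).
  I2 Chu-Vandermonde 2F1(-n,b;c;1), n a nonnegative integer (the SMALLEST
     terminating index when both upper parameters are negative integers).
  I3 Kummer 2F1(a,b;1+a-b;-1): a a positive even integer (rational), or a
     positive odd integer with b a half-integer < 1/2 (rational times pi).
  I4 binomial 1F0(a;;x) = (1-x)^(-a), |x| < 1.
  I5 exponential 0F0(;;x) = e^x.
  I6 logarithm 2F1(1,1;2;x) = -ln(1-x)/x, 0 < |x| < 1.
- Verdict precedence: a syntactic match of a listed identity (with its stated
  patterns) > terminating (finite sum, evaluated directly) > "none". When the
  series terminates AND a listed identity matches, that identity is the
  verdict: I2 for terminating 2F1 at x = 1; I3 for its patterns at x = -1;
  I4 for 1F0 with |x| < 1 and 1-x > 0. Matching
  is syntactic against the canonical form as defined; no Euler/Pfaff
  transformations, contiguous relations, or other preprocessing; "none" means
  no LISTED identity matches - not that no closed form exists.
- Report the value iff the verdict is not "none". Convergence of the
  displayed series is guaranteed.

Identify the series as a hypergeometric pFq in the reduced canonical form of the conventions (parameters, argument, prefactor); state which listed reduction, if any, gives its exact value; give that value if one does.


Prefactor 1/3, argument 3/4: 2F2 with upper {-2, -1/3} over lower {2, 2}. Verdict: terminating - the sum ends at index 2 because -2 is a negative integer; exact evaluation follows. Its exact value is 323/864.

Structural cue: from the first term 1/3: the running product (prefactor 1/3) telescopes to a rising factorial.
Step ratio: r(k) = (3/4) * (k-2) (k-1/3) / [(k+2) (k+2) (k+1)] - poly over poly, x = (3/4) from leading terms; C = 1/3 at k = 0.


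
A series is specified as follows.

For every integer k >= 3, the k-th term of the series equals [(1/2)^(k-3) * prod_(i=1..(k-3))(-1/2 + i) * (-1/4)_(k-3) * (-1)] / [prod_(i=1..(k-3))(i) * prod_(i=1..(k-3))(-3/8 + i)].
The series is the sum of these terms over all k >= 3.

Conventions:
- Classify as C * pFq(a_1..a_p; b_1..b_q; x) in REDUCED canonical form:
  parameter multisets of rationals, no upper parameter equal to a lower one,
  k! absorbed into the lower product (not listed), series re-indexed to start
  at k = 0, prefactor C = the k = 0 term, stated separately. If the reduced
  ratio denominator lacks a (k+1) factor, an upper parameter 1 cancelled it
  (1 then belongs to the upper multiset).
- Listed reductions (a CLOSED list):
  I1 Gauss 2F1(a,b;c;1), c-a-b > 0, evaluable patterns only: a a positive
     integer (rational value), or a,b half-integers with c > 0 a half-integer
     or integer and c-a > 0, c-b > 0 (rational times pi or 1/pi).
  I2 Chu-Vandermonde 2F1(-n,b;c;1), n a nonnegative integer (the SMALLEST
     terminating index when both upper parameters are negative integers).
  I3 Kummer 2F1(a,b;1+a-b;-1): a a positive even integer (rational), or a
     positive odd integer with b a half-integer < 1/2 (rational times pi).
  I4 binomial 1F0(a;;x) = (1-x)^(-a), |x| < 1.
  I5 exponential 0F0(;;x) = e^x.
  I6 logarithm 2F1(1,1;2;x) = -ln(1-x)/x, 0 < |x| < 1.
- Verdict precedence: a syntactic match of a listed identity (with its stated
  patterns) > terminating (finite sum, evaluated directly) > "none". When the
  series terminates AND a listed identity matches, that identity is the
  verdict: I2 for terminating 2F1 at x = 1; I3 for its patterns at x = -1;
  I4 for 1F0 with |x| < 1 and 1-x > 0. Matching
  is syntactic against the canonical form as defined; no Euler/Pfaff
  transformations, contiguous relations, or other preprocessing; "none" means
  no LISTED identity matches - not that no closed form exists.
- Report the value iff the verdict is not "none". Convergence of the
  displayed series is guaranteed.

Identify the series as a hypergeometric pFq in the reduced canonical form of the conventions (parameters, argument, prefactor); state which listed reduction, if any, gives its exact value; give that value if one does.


With C = -1: the canonical form is 2F1(-1/4, 1/2; 5/8; 1/2). Verdict: none. A 2F1 with upper {-1/4, 1/2} fits none of I1-I6 at x = 1/2; the sum runs forever.

The tell: with t_0 = -1, the product of the first k integers (C = -1) is k!.
Adjacent-term ratio: r(k) = (1/2) * (k-1/4) (k+1/2) / [(k+5/8) (k+1)] - poly over poly, x = (1/2) from leading terms; C = -1 at k = 0.


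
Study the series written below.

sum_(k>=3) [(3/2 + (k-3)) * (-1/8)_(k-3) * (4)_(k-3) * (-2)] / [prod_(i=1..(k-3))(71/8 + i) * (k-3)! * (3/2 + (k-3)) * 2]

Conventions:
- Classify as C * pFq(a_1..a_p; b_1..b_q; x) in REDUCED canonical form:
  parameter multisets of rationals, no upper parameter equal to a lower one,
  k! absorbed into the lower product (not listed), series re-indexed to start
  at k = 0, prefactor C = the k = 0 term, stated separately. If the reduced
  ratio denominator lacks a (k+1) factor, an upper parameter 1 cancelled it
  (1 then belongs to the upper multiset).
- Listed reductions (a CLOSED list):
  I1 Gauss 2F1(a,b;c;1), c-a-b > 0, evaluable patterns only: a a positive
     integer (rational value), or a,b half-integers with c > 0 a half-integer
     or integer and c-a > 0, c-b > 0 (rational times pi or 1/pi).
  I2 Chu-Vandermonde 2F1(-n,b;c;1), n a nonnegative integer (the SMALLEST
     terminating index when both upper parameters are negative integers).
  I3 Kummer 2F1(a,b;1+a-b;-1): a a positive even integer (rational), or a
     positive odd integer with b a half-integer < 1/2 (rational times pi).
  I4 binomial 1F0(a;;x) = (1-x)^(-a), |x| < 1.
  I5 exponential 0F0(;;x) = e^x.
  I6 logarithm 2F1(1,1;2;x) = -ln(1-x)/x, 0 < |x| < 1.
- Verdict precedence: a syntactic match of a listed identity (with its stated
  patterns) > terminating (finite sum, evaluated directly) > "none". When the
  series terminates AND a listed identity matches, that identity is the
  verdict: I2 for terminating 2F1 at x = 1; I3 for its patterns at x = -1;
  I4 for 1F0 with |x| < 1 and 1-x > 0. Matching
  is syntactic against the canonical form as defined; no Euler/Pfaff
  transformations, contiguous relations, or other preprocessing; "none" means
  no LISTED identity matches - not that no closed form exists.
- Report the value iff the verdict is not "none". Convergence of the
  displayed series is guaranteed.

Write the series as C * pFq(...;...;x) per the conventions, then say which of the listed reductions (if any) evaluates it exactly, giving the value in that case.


x = 1 here; the reduced form reads 2F1, upper {-1/8, 4}, lower {79/8}, C = -1. Verdict: Gauss (I1, integer-parameter pattern) fires (x = 1: the Gamma ratio telescopes since c-a-b = 6 > 0 and a = 4 in Z>0). Hence: -183535/196608.

Structural cue: x = 1 and the lower running product (prefactor -1) is a rising factorial.
Consecutive-term ratio: r(k) = 1 * (k-1/8) (k+4) / [(k+79/8) (k+1)] - rational in k, leading ratio 1; with t_0 = -1, classification follows.


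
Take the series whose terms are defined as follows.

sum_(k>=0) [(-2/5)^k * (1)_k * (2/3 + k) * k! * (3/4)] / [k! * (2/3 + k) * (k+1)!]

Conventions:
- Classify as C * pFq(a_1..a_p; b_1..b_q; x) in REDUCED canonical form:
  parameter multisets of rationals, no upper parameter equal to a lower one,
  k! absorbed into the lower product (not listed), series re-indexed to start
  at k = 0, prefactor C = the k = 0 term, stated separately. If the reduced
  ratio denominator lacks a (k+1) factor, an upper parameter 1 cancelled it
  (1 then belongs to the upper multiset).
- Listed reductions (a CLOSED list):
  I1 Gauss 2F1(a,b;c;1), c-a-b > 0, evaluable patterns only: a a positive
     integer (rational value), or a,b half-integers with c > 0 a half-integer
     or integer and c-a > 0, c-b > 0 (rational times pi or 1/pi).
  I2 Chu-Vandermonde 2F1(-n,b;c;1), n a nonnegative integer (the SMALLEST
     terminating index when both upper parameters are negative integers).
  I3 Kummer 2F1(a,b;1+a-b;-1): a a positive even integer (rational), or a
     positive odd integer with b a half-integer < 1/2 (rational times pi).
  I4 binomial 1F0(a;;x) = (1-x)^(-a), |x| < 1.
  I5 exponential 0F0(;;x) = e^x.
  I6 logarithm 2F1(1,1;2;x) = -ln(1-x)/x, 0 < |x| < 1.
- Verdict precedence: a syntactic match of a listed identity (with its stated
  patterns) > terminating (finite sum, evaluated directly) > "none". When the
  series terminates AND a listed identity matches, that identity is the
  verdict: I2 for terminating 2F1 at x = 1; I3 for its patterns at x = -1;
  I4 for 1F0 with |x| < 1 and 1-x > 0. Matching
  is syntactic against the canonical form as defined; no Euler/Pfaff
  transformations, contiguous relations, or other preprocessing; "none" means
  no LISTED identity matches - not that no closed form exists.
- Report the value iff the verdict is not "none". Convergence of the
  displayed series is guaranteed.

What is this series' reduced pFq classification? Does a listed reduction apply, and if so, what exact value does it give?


This is 3/4 * 2F1(1, 1; 2; -2/5) in reduced canonical form. Verdict: the I6 logarithm reduction fires (the logarithm: parameters (1,1;2), x = -2/5). Hence: (15/8) * ln(7/5).

Key observation: with t_0 = 3/4, k + 2/3 divides numerator and denominator alike; C = 3/4 after cancelling.
Adjacent-term ratio: r(k) = (-2/5) * (k+1) (k+1) / [(k+2) (k+1)] ; factor over Q: parameters, x = (-2/5), and C = 3/4.


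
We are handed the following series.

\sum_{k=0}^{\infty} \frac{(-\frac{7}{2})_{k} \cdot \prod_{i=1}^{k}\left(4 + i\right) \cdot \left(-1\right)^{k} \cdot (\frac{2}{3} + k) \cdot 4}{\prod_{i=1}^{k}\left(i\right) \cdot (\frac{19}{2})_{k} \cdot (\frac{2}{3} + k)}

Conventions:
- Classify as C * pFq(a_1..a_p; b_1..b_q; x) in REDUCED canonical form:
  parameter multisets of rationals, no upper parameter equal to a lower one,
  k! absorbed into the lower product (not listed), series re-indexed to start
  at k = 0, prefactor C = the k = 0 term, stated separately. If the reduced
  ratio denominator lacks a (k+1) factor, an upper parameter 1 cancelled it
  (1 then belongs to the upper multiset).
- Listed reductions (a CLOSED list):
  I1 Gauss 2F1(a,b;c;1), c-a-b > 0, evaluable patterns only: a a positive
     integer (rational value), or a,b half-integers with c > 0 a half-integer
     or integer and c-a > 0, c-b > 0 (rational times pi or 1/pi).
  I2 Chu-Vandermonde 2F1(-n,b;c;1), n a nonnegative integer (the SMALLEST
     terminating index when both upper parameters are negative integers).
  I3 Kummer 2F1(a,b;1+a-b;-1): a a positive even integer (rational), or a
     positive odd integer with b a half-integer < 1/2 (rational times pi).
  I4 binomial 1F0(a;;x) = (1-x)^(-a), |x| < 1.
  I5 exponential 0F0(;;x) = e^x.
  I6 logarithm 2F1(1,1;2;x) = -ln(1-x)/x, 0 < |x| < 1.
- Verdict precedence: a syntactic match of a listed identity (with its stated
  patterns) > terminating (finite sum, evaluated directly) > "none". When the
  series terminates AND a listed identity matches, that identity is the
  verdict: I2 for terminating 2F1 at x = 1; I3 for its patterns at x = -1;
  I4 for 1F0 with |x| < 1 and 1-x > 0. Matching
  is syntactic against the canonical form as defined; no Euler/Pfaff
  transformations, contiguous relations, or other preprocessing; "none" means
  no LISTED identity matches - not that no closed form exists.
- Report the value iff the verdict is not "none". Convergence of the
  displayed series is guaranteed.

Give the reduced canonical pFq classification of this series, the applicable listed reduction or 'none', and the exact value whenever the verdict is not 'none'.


Classification (C = 4): 2F1 with upper {-\frac{7}{2}, 5}, lower {\frac{19}{2}}, argument x = -1. Verdict: the Kummer evaluation I3 applies (x = -1; c = \frac{19}{2} equals 1+a-b for upper {-\frac{7}{2}, 5}: listed pattern). Hence: \frac{765765}{131072} \cdot \pi.

First insight: with t_0 = 4, the running product (prefactor 4) telescopes to a rising factorial.
Term ratio: r(k) = -1 * (k-\frac{7}{2}) (k+5) / [(k+\frac{19}{2}) (k+1)] - poly over poly, x = -1 from leading terms; C = 4 at k = 0.


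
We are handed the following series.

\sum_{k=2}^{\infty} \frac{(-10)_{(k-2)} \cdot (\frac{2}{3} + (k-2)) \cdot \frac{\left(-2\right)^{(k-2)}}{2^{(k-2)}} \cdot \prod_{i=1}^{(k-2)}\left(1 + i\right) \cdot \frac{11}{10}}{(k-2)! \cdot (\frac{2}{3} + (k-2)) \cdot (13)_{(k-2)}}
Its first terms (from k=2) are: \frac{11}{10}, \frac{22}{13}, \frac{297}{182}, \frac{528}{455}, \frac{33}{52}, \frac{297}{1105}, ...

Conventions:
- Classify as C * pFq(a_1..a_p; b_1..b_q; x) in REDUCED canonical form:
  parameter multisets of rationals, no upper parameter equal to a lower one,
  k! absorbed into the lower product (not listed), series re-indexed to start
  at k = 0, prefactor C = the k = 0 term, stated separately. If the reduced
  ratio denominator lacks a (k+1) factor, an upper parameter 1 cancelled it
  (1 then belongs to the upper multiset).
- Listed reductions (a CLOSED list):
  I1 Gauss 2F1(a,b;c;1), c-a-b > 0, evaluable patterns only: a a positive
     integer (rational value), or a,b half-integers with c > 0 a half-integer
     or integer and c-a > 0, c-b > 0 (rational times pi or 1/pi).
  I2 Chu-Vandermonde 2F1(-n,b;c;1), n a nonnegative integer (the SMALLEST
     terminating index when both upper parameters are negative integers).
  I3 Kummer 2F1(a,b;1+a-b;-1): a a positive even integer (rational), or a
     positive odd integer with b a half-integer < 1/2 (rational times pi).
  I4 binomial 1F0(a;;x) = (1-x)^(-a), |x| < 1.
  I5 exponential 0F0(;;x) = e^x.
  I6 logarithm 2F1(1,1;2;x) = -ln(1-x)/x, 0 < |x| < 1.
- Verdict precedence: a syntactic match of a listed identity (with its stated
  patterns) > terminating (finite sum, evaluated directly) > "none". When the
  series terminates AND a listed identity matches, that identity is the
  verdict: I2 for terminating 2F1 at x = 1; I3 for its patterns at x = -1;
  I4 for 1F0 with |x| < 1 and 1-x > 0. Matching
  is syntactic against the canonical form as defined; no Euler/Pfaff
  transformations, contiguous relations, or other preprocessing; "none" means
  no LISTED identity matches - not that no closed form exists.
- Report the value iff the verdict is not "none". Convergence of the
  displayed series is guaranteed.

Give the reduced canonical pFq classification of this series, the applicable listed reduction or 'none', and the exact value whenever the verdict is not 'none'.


The series (x = -1) is 2F1: upper {-10, 2}, lower {13}, prefactor \frac{11}{10}. Verdict (x = -1): Kummer (I3) applies (x = -1; c = 13 equals 1+a-b for upper {-10, 2}: listed pattern). Exact value: \frac{33}{5}.

The tell: t_0 = \frac{11}{10} here, and the two k-th powers (C = 11/10, x = -1) combine into one argument.
Ratio: r(k) = -1 * (k-10) (k+2) / [(k+13) (k+1)] - rational; roots negated = parameters, x = -1, C = \frac{11}{10}.


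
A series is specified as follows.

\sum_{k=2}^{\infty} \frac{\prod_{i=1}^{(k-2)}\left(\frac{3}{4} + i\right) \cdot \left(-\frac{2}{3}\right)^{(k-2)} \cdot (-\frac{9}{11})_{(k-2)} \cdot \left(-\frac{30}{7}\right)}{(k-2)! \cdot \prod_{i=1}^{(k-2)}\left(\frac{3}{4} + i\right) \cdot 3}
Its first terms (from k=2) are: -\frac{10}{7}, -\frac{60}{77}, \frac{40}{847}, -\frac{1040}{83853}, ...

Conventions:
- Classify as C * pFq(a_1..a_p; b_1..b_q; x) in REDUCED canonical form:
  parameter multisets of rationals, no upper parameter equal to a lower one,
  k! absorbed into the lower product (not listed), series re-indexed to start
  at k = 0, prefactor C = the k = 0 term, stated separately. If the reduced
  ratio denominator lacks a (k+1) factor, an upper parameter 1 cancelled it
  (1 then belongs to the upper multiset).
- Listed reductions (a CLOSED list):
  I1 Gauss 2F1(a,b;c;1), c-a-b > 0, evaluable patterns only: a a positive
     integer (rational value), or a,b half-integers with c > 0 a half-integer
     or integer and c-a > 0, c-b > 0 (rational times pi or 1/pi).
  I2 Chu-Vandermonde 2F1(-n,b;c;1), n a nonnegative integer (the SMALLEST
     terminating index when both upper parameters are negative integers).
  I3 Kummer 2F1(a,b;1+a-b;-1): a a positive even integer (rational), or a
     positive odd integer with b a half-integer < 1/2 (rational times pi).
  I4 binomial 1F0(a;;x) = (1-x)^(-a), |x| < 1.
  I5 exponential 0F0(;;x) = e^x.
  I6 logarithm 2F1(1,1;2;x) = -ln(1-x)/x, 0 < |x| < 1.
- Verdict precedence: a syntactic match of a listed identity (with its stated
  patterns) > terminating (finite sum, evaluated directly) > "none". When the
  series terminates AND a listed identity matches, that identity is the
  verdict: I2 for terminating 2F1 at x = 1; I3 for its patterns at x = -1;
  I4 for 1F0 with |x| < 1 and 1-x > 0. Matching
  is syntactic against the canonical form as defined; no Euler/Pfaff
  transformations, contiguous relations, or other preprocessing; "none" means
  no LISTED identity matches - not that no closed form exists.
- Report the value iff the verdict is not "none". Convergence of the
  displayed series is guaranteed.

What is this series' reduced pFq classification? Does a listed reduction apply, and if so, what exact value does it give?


Canonical form: C = -\frac{10}{7} times 1F0 with upper {-\frac{9}{11}}, lower {-}, x = -\frac{2}{3}. Verdict: the binomial series (I4) applies (the 1F0 binomial series: exponent 9/11, x = -\frac{2}{3}). Value: \left(-\frac{10}{7}\right) \cdot \left(\frac{5}{3}\right)^{\frac{9}{11}}.

Key step: from the first term -\frac{10}{7}: the lower running product (C = -10/7) is a rising factorial.
Ratio: r(k) = -\frac{2}{3} * (k-\frac{9}{11}) / [(k+1)] - poly over poly, x = -\frac{2}{3} from leading terms; C = -\frac{10}{7} at k = 0.
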